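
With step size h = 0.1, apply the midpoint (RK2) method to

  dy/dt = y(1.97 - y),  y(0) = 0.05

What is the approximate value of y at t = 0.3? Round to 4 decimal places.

0.0882

Midpoint: k1 = f(t_n, y_n); k2 = f(t_n + h/2, y_n + (h/2)·k1); y_{n+1} = y_n + h·k2.
t=0.000000, y=0.050000:
  k1 = f(0.000000, 0.050000) = 0.096000
  k2 = f(0.050000, 0.054800) = 0.104953
  y ← 0.050000 + 0.1·0.104953 = 0.060495
t=0.100000, y=0.060495:
  k1 = f(0.100000, 0.060495) = 0.115516
  k2 = f(0.150000, 0.066271) = 0.126162
  y ← 0.060495 + 0.1·0.126162 = 0.073112
t=0.200000, y=0.073112:
  k1 = f(0.200000, 0.073112) = 0.138684
  k2 = f(0.250000, 0.080046) = 0.151283
  y ← 0.073112 + 0.1·0.151283 = 0.088240
y(0.3) ≈ 0.0882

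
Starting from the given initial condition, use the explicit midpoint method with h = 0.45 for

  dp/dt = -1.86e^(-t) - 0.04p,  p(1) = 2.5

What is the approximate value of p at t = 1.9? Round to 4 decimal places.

Midpoint: k1 = f(t_n, p_n); k2 = f(t_n + h/2, p_n + (h/2)·k1); p_{n+1} = p_n + h·k2.
t=1.000000, p=2.500000:
  k1 = f(1.000000, 2.500000) = -0.784256
  k2 = f(1.225000, 2.323542) = -0.639331
  p ← 2.500000 + 0.45·(-0.639331) = 2.212301
t=1.450000, p=2.212301:
  k1 = f(1.450000, 2.212301) = -0.524793
  k2 = f(1.675000, 2.094223) = -0.432162
  p ← 2.212301 + 0.45·(-0.432162) = 2.017828
p(1.9) ≈ 2.0178

2.0178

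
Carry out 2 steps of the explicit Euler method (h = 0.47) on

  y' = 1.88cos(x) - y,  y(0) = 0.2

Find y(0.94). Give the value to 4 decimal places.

Euler: y_{n+1} = y_n + h·f(x_n, y_n).
x=0.000000, y=0.200000: f=1.680000 → y ← 0.200000 + 0.47·1.680000 = 0.989600
x=0.470000, y=0.989600: f=0.686548 → y ← 0.989600 + 0.47·0.686548 = 1.312278
y(0.94) ≈ 1.3123

1.3123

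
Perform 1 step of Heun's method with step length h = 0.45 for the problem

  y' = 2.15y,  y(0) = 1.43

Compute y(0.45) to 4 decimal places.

Heun: k1 = f(t_n, y_n); k2 = f(t_n + h, y_n + h·k1); y_{n+1} = y_n + (h/2)·(k1 + k2).
t=0.000000, y=1.430000:
  k1 = f(0.000000, 1.430000) = 3.074500
  k2 = f(0.450000, 2.813525) = 6.049079
  y ← 1.430000 + (0.45/2)·(3.074500 + 6.049079) = 3.482805
y(0.45) ≈ 3.4828

3.4828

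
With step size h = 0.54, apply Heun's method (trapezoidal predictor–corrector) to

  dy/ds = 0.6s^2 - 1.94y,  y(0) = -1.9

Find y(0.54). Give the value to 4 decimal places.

Heun: k1 = f(s_n, y_n); k2 = f(s_n + h, y_n + h·k1); y_{n+1} = y_n + (h/2)·(k1 + k2).
s=0.000000, y=-1.900000:
  k1 = f(0.000000, -1.900000) = 3.686000
  k2 = f(0.540000, 0.090440) = -0.000494
  y ← -1.900000 + (0.54/2)·(3.686000 + (-0.000494)) = -0.904913
y(0.54) ≈ -0.9049

-0.9049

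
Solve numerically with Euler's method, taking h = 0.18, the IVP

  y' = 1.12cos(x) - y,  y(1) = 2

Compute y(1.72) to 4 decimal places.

1.0567

Euler: y_{n+1} = y_n + h·f(x_n, y_n).
x=1.000000, y=2.000000: f=-1.394861 → y ← 2.000000 + 0.18·(-1.394861) = 1.748925
x=1.180000, y=1.748925: f=-1.322289 → y ← 1.748925 + 0.18·(-1.322289) = 1.510913
x=1.360000, y=1.510913: f=-1.276566 → y ← 1.510913 + 0.18·(-1.276566) = 1.281131
x=1.540000, y=1.281131: f=-1.246645 → y ← 1.281131 + 0.18·(-1.246645) = 1.056735
y(1.72) ≈ 1.0567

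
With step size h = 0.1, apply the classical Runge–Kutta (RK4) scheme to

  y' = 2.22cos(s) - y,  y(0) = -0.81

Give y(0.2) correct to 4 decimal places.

RK4: k1 = f(s_n, y_n); k2 = f(s_n + h/2, y_n + (h/2)·k1); k3 = f(s_n + h/2, y_n + (h/2)·k2); k4 = f(s_n + h, y_n + h·k3); y_{n+1} = y_n + (h/6)·(k1 + 2k2 + 2k3 + k4).
s=0.000000, y=-0.810000:
  k1 = f(0.000000, -0.810000) = 3.030000
  k2 = f(0.050000, -0.658500) = 2.875726
  k3 = f(0.050000, -0.666214) = 2.883439
  k4 = f(0.100000, -0.521656) = 2.730565
  y ← -0.810000 + (0.1/6)·(k1 + 2k2 + 2k3 + k4) = -0.522018
s=0.100000, y=-0.522018:
  k1 = f(0.100000, -0.522018) = 2.730928
  k2 = f(0.150000, -0.385472) = 2.580544
  k3 = f(0.150000, -0.392991) = 2.588063
  k4 = f(0.200000, -0.263212) = 2.438960
  y ← -0.522018 + (0.1/6)·(k1 + 2k2 + 2k3 + k4) = -0.263567
y(0.2) ≈ -0.2636

-0.2636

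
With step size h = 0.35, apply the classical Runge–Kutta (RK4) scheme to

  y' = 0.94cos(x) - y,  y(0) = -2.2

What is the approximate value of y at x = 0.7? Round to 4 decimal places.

-0.6638

RK4: k1 = f(x_n, y_n); k2 = f(x_n + h/2, y_n + (h/2)·k1); k3 = f(x_n + h/2, y_n + (h/2)·k2); k4 = f(x_n + h, y_n + h·k3); y_{n+1} = y_n + (h/6)·(k1 + 2k2 + 2k3 + k4).
x=0.000000, y=-2.200000:
  k1 = f(0.000000, -2.200000) = 3.140000
  k2 = f(0.175000, -1.650500) = 2.576143
  k3 = f(0.175000, -1.749175) = 2.674818
  k4 = f(0.350000, -1.263814) = 2.146824
  y ← -2.200000 + (0.35/6)·(k1 + 2k2 + 2k3 + k4) = -1.278990
x=0.350000, y=-1.278990:
  k1 = f(0.350000, -1.278990) = 2.162000
  k2 = f(0.525000, -0.900640) = 1.714044
  k3 = f(0.525000, -0.979032) = 1.792437
  k4 = f(0.700000, -0.651637) = 1.370589
  y ← -1.278990 + (0.35/6)·(k1 + 2k2 + 2k3 + k4) = -0.663833
y(0.7) ≈ -0.6638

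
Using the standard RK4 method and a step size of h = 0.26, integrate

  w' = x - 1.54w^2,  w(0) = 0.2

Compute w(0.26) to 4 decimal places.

RK4: k1 = f(x_n, w_n); k2 = f(x_n + h/2, w_n + (h/2)·k1); k3 = f(x_n + h/2, w_n + (h/2)·k2); k4 = f(x_n + h, w_n + h·k3); w_{n+1} = w_n + (h/6)·(k1 + 2k2 + 2k3 + k4).
x=0.000000, w=0.200000:
  k1 = f(0.000000, 0.200000) = -0.061600
  k2 = f(0.130000, 0.191992) = 0.073234
  k3 = f(0.130000, 0.209520) = 0.062396
  k4 = f(0.260000, 0.216223) = 0.188001
  w ← 0.200000 + (0.26/6)·(k1 + 2k2 + 2k3 + k4) = 0.217232
w(0.26) ≈ 0.2172

0.2172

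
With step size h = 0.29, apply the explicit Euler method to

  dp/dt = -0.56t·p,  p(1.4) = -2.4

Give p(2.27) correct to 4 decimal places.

Euler: p_{n+1} = p_n + h·f(t_n, p_n).
t=1.400000, p=-2.400000: f=1.881600 → p ← -2.400000 + 0.29·1.881600 = -1.854336
t=1.690000, p=-1.854336: f=1.754944 → p ← -1.854336 + 0.29·1.754944 = -1.345402
t=1.980000, p=-1.345402: f=1.491782 → p ← -1.345402 + 0.29·1.491782 = -0.912786
p(2.27) ≈ -0.9128

-0.9128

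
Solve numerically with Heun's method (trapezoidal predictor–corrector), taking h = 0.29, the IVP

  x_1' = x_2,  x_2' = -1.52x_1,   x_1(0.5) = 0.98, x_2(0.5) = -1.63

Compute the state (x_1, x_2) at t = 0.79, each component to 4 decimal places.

0.4447, -1.9578

Heun on (x_1,x_2): k1 = f(t_n, state_n); k2 = f(t_n + h, state_n + h·k1); state_{n+1} = state_n + (h/2)·(k1 + k2).
0.500000: (0.980000, -1.630000)
  k1 = (-1.630000, -1.489600)
  predictor → (0.507300, -2.061984)
  k2 = (-2.061984, -0.771096)
  → (0.444662, -1.957801)
(x_1(0.79), x_2(0.79)) ≈ (0.4447, -1.9578)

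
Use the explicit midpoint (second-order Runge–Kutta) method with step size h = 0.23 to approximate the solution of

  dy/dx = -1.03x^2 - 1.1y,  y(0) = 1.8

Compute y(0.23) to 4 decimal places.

Midpoint: k1 = f(x_n, y_n); k2 = f(x_n + h/2, y_n + (h/2)·k1); y_{n+1} = y_n + h·k2.
x=0.000000, y=1.800000:
  k1 = f(0.000000, 1.800000) = -1.980000
  k2 = f(0.115000, 1.572300) = -1.743152
  y ← 1.800000 + 0.23·(-1.743152) = 1.399075
y(0.23) ≈ 1.3991

1.3991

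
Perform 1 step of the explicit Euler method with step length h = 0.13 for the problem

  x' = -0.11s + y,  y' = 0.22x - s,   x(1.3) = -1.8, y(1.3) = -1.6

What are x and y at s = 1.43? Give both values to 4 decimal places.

Euler on (x,y): x_{n+1} = x_n + h·x', y_{n+1} = y_n + h·y'.
1.300000: (-1.800000, -1.600000); f=(-1.743000, -1.696000) → (-2.026590, -1.820480)
(x(1.43), y(1.43)) ≈ (-2.0266, -1.8205)

-2.0266, -1.8205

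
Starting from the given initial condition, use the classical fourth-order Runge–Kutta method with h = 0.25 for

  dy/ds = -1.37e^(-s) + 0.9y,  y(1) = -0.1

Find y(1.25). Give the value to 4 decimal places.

-0.2508

RK4: k1 = f(s_n, y_n); k2 = f(s_n + h/2, y_n + (h/2)·k1); k3 = f(s_n + h/2, y_n + (h/2)·k2); k4 = f(s_n + h, y_n + h·k3); y_{n+1} = y_n + (h/6)·(k1 + 2k2 + 2k3 + k4).
s=1.000000, y=-0.100000:
  k1 = f(1.000000, -0.100000) = -0.593995
  k2 = f(1.125000, -0.174249) = -0.601598
  k3 = f(1.125000, -0.175200) = -0.602454
  k4 = f(1.250000, -0.250613) = -0.618064
  y ← -0.100000 + (0.25/6)·(k1 + 2k2 + 2k3 + k4) = -0.250840
y(1.25) ≈ -0.2508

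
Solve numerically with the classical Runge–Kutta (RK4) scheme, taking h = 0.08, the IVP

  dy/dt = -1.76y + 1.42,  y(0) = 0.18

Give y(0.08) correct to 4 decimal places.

RK4: k1 = f(t_n, y_n); k2 = f(t_n + h/2, y_n + (h/2)·k1); k3 = f(t_n + h/2, y_n + (h/2)·k2); k4 = f(t_n + h, y_n + h·k3); y_{n+1} = y_n + (h/6)·(k1 + 2k2 + 2k3 + k4).
t=0.000000, y=0.180000:
  k1 = f(0.000000, 0.180000) = 1.103200
  k2 = f(0.040000, 0.224128) = 1.025535
  k3 = f(0.040000, 0.221021) = 1.031002
  k4 = f(0.080000, 0.262480) = 0.958035
  y ← 0.180000 + (0.08/6)·(k1 + 2k2 + 2k3 + k4) = 0.262324
y(0.08) ≈ 0.2623

0.2623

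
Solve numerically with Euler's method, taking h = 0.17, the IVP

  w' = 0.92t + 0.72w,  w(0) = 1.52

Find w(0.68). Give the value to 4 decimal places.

Euler: w_{n+1} = w_n + h·f(t_n, w_n).
t=0.000000, w=1.520000: f=1.094400 → w ← 1.520000 + 0.17·1.094400 = 1.706048
t=0.170000, w=1.706048: f=1.384755 → w ← 1.706048 + 0.17·1.384755 = 1.941456
t=0.340000, w=1.941456: f=1.710649 → w ← 1.941456 + 0.17·1.710649 = 2.232267
t=0.510000, w=2.232267: f=2.076432 → w ← 2.232267 + 0.17·2.076432 = 2.585260
w(0.68) ≈ 2.5853

2.5853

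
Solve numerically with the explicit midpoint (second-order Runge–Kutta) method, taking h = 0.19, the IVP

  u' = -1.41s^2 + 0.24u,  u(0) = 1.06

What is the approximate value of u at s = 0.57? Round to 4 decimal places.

1.1284

Midpoint: k1 = f(s_n, u_n); k2 = f(s_n + h/2, u_n + (h/2)·k1); u_{n+1} = u_n + h·k2.
s=0.000000, u=1.060000:
  k1 = f(0.000000, 1.060000) = 0.254400
  k2 = f(0.095000, 1.084168) = 0.247475
  u ← 1.060000 + 0.19·0.247475 = 1.107020
s=0.190000, u=1.107020:
  k1 = f(0.190000, 1.107020) = 0.214784
  k2 = f(0.285000, 1.127425) = 0.156055
  u ← 1.107020 + 0.19·0.156055 = 1.136671
s=0.380000, u=1.136671:
  k1 = f(0.380000, 1.136671) = 0.069197
  k2 = f(0.475000, 1.143244) = -0.043753
  u ← 1.136671 + 0.19·(-0.043753) = 1.128358
u(0.57) ≈ 1.1284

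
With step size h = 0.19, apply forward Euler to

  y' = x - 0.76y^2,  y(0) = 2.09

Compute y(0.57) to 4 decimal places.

1.0563

Euler: y_{n+1} = y_n + h·f(x_n, y_n).
x=0.000000, y=2.090000: f=-3.319756 → y ← 2.090000 + 0.19·(-3.319756) = 1.459246
x=0.190000, y=1.459246: f=-1.428344 → y ← 1.459246 + 0.19·(-1.428344) = 1.187861
x=0.380000, y=1.187861: f=-0.692370 → y ← 1.187861 + 0.19·(-0.692370) = 1.056311
y(0.57) ≈ 1.0563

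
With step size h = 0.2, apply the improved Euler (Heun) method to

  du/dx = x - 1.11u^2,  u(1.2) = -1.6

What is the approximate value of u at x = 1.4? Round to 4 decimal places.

-2.0369

Heun: k1 = f(x_n, u_n); k2 = f(x_n + h, u_n + h·k1); u_{n+1} = u_n + (h/2)·(k1 + k2).
x=1.200000, u=-1.600000:
  k1 = f(1.200000, -1.600000) = -1.641600
  k2 = f(1.400000, -1.928320) = -2.727444
  u ← -1.600000 + (0.2/2)·(-1.641600 + (-2.727444)) = -2.036904
u(1.4) ≈ -2.0369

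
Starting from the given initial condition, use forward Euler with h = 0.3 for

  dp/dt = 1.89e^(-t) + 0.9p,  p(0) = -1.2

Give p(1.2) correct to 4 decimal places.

-0.6571

Euler: p_{n+1} = p_n + h·f(t_n, p_n).
t=0.000000, p=-1.200000: f=0.810000 → p ← -1.200000 + 0.3·0.810000 = -0.957000
t=0.300000, p=-0.957000: f=0.538846 → p ← -0.957000 + 0.3·0.538846 = -0.795346
t=0.600000, p=-0.795346: f=0.321443 → p ← -0.795346 + 0.3·0.321443 = -0.698913
t=0.900000, p=-0.698913: f=0.139395 → p ← -0.698913 + 0.3·0.139395 = -0.657095
p(1.2) ≈ -0.6571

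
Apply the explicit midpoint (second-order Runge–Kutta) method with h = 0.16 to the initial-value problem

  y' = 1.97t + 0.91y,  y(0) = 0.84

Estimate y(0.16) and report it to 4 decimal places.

Midpoint: k1 = f(t_n, y_n); k2 = f(t_n + h/2, y_n + (h/2)·k1); y_{n+1} = y_n + h·k2.
t=0.000000, y=0.840000:
  k1 = f(0.000000, 0.840000) = 0.764400
  k2 = f(0.080000, 0.901152) = 0.977648
  y ← 0.840000 + 0.16·0.977648 = 0.996424
y(0.16) ≈ 0.9964

0.9964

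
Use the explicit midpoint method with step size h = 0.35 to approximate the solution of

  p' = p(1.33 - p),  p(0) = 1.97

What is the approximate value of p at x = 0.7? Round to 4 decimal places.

1.5631

Midpoint: k1 = f(x_n, p_n); k2 = f(x_n + h/2, p_n + (h/2)·k1); p_{n+1} = p_n + h·k2.
x=0.000000, p=1.970000:
  k1 = f(0.000000, 1.970000) = -1.260800
  k2 = f(0.175000, 1.749360) = -0.733612
  p ← 1.970000 + 0.35·(-0.733612) = 1.713236
x=0.350000, p=1.713236:
  k1 = f(0.350000, 1.713236) = -0.656574
  k2 = f(0.525000, 1.598336) = -0.428890
  p ← 1.713236 + 0.35·(-0.428890) = 1.563124
p(0.7) ≈ 1.5631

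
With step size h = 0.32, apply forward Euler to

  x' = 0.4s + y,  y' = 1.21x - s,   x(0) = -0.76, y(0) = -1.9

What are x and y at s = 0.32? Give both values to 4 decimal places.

Euler on (x,y): x_{n+1} = x_n + h·x', y_{n+1} = y_n + h·y'.
0.000000: (-0.760000, -1.900000); f=(-1.900000, -0.919600) → (-1.368000, -2.194272)
(x(0.32), y(0.32)) ≈ (-1.3680, -2.1943)

-1.3680, -2.1943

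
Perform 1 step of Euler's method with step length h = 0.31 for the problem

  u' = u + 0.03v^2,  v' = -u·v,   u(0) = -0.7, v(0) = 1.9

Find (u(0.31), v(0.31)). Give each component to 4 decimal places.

Euler on (u,v): u_{n+1} = u_n + h·u', v_{n+1} = v_n + h·v'.
0.000000: (-0.700000, 1.900000); f=(-0.591700, 1.330000) → (-0.883427, 2.312300)
(u(0.31), v(0.31)) ≈ (-0.8834, 2.3123)

-0.8834, 2.3123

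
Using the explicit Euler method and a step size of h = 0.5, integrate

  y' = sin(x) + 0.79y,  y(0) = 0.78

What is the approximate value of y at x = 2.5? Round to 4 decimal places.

Euler: y_{n+1} = y_n + h·f(x_n, y_n).
x=0.000000, y=0.780000: f=0.616200 → y ← 0.780000 + 0.5·0.616200 = 1.088100
x=0.500000, y=1.088100: f=1.339025 → y ← 1.088100 + 0.5·1.339025 = 1.757612
x=1.000000, y=1.757612: f=2.229985 → y ← 1.757612 + 0.5·2.229985 = 2.872605
x=1.500000, y=2.872605: f=3.266853 → y ← 2.872605 + 0.5·3.266853 = 4.506031
x=2.000000, y=4.506031: f=4.469062 → y ← 4.506031 + 0.5·4.469062 = 6.740562
y(2.5) ≈ 6.7406

6.7406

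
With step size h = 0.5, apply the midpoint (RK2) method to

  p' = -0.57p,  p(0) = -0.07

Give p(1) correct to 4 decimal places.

-0.0400

Midpoint: k1 = f(t_n, p_n); k2 = f(t_n + h/2, p_n + (h/2)·k1); p_{n+1} = p_n + h·k2.
t=0.000000, p=-0.070000:
  k1 = f(0.000000, -0.070000) = 0.039900
  k2 = f(0.250000, -0.060025) = 0.034214
  p ← -0.070000 + 0.5·0.034214 = -0.052893
t=0.500000, p=-0.052893:
  k1 = f(0.500000, -0.052893) = 0.030149
  k2 = f(0.750000, -0.045356) = 0.025853
  p ← -0.052893 + 0.5·0.025853 = -0.039967
p(1) ≈ -0.0400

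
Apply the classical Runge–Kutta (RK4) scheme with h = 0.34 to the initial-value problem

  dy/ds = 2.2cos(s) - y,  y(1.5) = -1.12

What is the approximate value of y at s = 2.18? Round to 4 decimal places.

RK4: k1 = f(s_n, y_n); k2 = f(s_n + h/2, y_n + (h/2)·k1); k3 = f(s_n + h/2, y_n + (h/2)·k2); k4 = f(s_n + h, y_n + h·k3); y_{n+1} = y_n + (h/6)·(k1 + 2k2 + 2k3 + k4).
s=1.500000, y=-1.120000:
  k1 = f(1.500000, -1.120000) = 1.275622
  k2 = f(1.670000, -0.903144) = 0.685254
  k3 = f(1.670000, -1.003507) = 0.785617
  k4 = f(1.840000, -0.852890) = 0.267770
  y ← -1.120000 + (0.34/6)·(k1 + 2k2 + 2k3 + k4) = -0.865842
s=1.840000, y=-0.865842:
  k1 = f(1.840000, -0.865842) = 0.280722
  k2 = f(2.010000, -0.818120) = -0.117362
  k3 = f(2.010000, -0.885794) = -0.049688
  k4 = f(2.180000, -0.882736) = -0.376136
  y ← -0.865842 + (0.34/6)·(k1 + 2k2 + 2k3 + k4) = -0.890182
y(2.18) ≈ -0.8902

-0.8902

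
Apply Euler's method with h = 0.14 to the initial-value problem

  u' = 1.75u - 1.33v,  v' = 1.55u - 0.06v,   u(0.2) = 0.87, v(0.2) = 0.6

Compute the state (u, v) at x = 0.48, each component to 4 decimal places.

1.0635, 0.9880

Euler on (u,v): u_{n+1} = u_n + h·u', v_{n+1} = v_n + h·v'.
0.200000: (0.870000, 0.600000); f=(0.724500, 1.312500) → (0.971430, 0.783750)
0.340000: (0.971430, 0.783750); f=(0.657615, 1.458692) → (1.063496, 0.987967)
(u(0.48), v(0.48)) ≈ (1.0635, 0.9880)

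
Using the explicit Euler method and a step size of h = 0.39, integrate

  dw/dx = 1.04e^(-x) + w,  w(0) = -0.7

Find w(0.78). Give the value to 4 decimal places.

-0.5141

Euler: w_{n+1} = w_n + h·f(x_n, w_n).
x=0.000000, w=-0.700000: f=0.340000 → w ← -0.700000 + 0.39·0.340000 = -0.567400
x=0.390000, w=-0.567400: f=0.136739 → w ← -0.567400 + 0.39·0.136739 = -0.514072
w(0.78) ≈ -0.5141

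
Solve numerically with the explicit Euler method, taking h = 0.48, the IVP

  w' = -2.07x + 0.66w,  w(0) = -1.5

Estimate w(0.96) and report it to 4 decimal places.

Euler: w_{n+1} = w_n + h·f(x_n, w_n).
x=0.000000, w=-1.500000: f=-0.990000 → w ← -1.500000 + 0.48·(-0.990000) = -1.975200
x=0.480000, w=-1.975200: f=-2.297232 → w ← -1.975200 + 0.48·(-2.297232) = -3.077871
w(0.96) ≈ -3.0779

-3.0779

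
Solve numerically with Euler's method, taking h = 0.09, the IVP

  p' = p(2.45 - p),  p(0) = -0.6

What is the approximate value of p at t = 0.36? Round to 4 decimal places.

Euler: p_{n+1} = p_n + h·f(t_n, p_n).
t=0.000000, p=-0.600000: f=-1.830000 → p ← -0.600000 + 0.09·(-1.830000) = -0.764700
t=0.090000, p=-0.764700: f=-2.458281 → p ← -0.764700 + 0.09·(-2.458281) = -0.985945
t=0.180000, p=-0.985945: f=-3.387654 → p ← -0.985945 + 0.09·(-3.387654) = -1.290834
t=0.270000, p=-1.290834: f=-4.828797 → p ← -1.290834 + 0.09·(-4.828797) = -1.725426
p(0.36) ≈ -1.7254

-1.7254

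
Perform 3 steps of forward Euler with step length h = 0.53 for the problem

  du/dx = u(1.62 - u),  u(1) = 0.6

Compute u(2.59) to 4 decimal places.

1.5031

Euler: u_{n+1} = u_n + h·f(x_n, u_n).
x=1.000000, u=0.600000: f=0.612000 → u ← 0.600000 + 0.53·0.612000 = 0.924360
x=1.530000, u=0.924360: f=0.643022 → u ← 0.924360 + 0.53·0.643022 = 1.265162
x=2.060000, u=1.265162: f=0.448928 → u ← 1.265162 + 0.53·0.448928 = 1.503093
u(2.59) ≈ 1.5031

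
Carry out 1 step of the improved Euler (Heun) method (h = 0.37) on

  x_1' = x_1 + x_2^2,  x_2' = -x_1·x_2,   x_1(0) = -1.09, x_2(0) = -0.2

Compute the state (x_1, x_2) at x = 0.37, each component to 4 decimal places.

-1.5432, -0.3171

Heun on (x_1,x_2): k1 = f(x_n, state_n); k2 = f(x_n + h, state_n + h·k1); state_{n+1} = state_n + (h/2)·(k1 + k2).
0.000000: (-1.090000, -0.200000)
  k1 = (-1.050000, -0.218000)
  predictor → (-1.478500, -0.280660)
  k2 = (-1.399730, -0.414956)
  → (-1.543200, -0.317097)
(x_1(0.37), x_2(0.37)) ≈ (-1.5432, -0.3171)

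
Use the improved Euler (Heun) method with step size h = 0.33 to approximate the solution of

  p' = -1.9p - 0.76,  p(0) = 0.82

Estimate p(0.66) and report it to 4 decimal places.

Heun: k1 = f(s_n, p_n); k2 = f(s_n + h, p_n + h·k1); p_{n+1} = p_n + (h/2)·(k1 + k2).
s=0.000000, p=0.820000:
  k1 = f(0.000000, 0.820000) = -2.318000
  k2 = f(0.330000, 0.055060) = -0.864614
  p ← 0.820000 + (0.33/2)·(-2.318000 + (-0.864614)) = 0.294869
s=0.330000, p=0.294869:
  k1 = f(0.330000, 0.294869) = -1.320251
  k2 = f(0.660000, -0.140814) = -0.492453
  p ← 0.294869 + (0.33/2)·(-1.320251 + (-0.492453)) = -0.004227
p(0.66) ≈ -0.0042

-0.0042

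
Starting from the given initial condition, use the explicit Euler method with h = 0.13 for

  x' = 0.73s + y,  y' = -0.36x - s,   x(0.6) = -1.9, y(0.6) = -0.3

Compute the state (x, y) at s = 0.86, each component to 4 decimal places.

Euler on (x,y): x_{n+1} = x_n + h·x', y_{n+1} = y_n + h·y'.
0.600000: (-1.900000, -0.300000); f=(0.138000, 0.084000) → (-1.882060, -0.289080)
0.730000: (-1.882060, -0.289080); f=(0.243820, -0.052458) → (-1.850363, -0.295900)
(x(0.86), y(0.86)) ≈ (-1.8504, -0.2959)

-1.8504, -0.2959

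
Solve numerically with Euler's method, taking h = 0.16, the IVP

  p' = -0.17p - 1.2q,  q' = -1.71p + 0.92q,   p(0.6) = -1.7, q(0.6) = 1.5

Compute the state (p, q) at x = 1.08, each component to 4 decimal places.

Euler on (p,q): p_{n+1} = p_n + h·p', q_{n+1} = q_n + h·q'.
0.600000: (-1.700000, 1.500000); f=(-1.511000, 4.287000) → (-1.941760, 2.185920)
0.760000: (-1.941760, 2.185920); f=(-2.293005, 5.331456) → (-2.308641, 3.038953)
0.920000: (-2.308641, 3.038953); f=(-3.254275, 6.743612) → (-2.829325, 4.117931)
(p(1.08), q(1.08)) ≈ (-2.8293, 4.1179)

-2.8293, 4.1179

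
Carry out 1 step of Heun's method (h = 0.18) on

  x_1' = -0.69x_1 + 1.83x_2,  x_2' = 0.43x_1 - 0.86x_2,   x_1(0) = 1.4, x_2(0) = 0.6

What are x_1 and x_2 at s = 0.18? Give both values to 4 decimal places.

Heun on (x_1,x_2): k1 = f(s_n, state_n); k2 = f(s_n + h, state_n + h·k1); state_{n+1} = state_n + (h/2)·(k1 + k2).
0.000000: (1.400000, 0.600000)
  k1 = (0.132000, 0.086000)
  predictor → (1.423760, 0.615480)
  k2 = (0.143934, 0.082904)
  → (1.424834, 0.615201)
(x_1(0.18), x_2(0.18)) ≈ (1.4248, 0.6152)

1.4248, 0.6152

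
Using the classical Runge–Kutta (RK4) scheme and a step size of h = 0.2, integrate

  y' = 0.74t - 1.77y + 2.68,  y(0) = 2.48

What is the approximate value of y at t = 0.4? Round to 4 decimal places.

RK4: k1 = f(t_n, y_n); k2 = f(t_n + h/2, y_n + (h/2)·k1); k3 = f(t_n + h/2, y_n + (h/2)·k2); k4 = f(t_n + h, y_n + h·k3); y_{n+1} = y_n + (h/6)·(k1 + 2k2 + 2k3 + k4).
t=0.000000, y=2.480000:
  k1 = f(0.000000, 2.480000) = -1.709600
  k2 = f(0.100000, 2.309040) = -1.333001
  k3 = f(0.100000, 2.346700) = -1.399659
  k4 = f(0.200000, 2.200068) = -1.066121
  y ← 2.480000 + (0.2/6)·(k1 + 2k2 + 2k3 + k4) = 2.205299
t=0.200000, y=2.205299:
  k1 = f(0.200000, 2.205299) = -1.075379
  k2 = f(0.300000, 2.097761) = -0.811037
  k3 = f(0.300000, 2.124195) = -0.857825
  k4 = f(0.400000, 2.033734) = -0.623709
  y ← 2.205299 + (0.2/6)·(k1 + 2k2 + 2k3 + k4) = 2.037405
y(0.4) ≈ 2.0374

2.0374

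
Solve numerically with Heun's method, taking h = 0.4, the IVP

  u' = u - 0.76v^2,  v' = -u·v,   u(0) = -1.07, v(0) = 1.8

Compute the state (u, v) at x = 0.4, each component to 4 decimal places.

Heun on (u,v): k1 = f(x_n, state_n); k2 = f(x_n + h, state_n + h·k1); state_{n+1} = state_n + (h/2)·(k1 + k2).
0.000000: (-1.070000, 1.800000)
  k1 = (-3.532400, 1.926000)
  predictor → (-2.482960, 2.570400)
  k2 = (-7.504247, 6.382200)
  → (-3.277329, 3.461640)
(u(0.4), v(0.4)) ≈ (-3.2773, 3.4616)

-3.2773, 3.4616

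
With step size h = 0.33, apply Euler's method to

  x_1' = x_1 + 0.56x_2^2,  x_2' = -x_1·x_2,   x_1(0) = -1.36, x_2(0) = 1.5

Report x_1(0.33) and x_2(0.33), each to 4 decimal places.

-1.3930, 2.1732

Euler on (x_1,x_2): x_1_{n+1} = x_1_n + h·x_1', x_2_{n+1} = x_2_n + h·x_2'.
0.000000: (-1.360000, 1.500000); f=(-0.100000, 2.040000) → (-1.393000, 2.173200)
(x_1(0.33), x_2(0.33)) ≈ (-1.3930, 2.1732)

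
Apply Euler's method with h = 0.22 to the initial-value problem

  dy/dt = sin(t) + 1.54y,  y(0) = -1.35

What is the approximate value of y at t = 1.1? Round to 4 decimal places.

Euler: y_{n+1} = y_n + h·f(t_n, y_n).
t=0.000000, y=-1.350000: f=-2.079000 → y ← -1.350000 + 0.22·(-2.079000) = -1.807380
t=0.220000, y=-1.807380: f=-2.565136 → y ← -1.807380 + 0.22·(-2.565136) = -2.371710
t=0.440000, y=-2.371710: f=-3.226494 → y ← -2.371710 + 0.22·(-3.226494) = -3.081538
t=0.660000, y=-3.081538: f=-4.132452 → y ← -3.081538 + 0.22·(-4.132452) = -3.990678
t=0.880000, y=-3.990678: f=-5.374905 → y ← -3.990678 + 0.22·(-5.374905) = -5.173157
y(1.1) ≈ -5.1732

-5.1732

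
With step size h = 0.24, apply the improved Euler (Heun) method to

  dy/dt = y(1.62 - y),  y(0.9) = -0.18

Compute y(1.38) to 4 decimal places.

Heun: k1 = f(t_n, y_n); k2 = f(t_n + h, y_n + h·k1); y_{n+1} = y_n + (h/2)·(k1 + k2).
t=0.900000, y=-0.180000:
  k1 = f(0.900000, -0.180000) = -0.324000
  k2 = f(1.140000, -0.257760) = -0.484011
  y ← -0.180000 + (0.24/2)·(-0.324000 + (-0.484011)) = -0.276961
t=1.140000, y=-0.276961:
  k1 = f(1.140000, -0.276961) = -0.525385
  k2 = f(1.380000, -0.403054) = -0.815399
  y ← -0.276961 + (0.24/2)·(-0.525385 + (-0.815399)) = -0.437856
y(1.38) ≈ -0.4379

-0.4379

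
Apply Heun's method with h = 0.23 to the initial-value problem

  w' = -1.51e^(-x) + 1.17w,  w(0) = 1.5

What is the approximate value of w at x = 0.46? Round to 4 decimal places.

Heun: k1 = f(x_n, w_n); k2 = f(x_n + h, w_n + h·k1); w_{n+1} = w_n + (h/2)·(k1 + k2).
x=0.000000, w=1.500000:
  k1 = f(0.000000, 1.500000) = 0.245000
  k2 = f(0.230000, 1.556350) = 0.621184
  w ← 1.500000 + (0.23/2)·(0.245000 + 0.621184) = 1.599611
x=0.230000, w=1.599611:
  k1 = f(0.230000, 1.599611) = 0.671799
  k2 = f(0.460000, 1.754125) = 1.099088
  w ← 1.599611 + (0.23/2)·(0.671799 + 1.099088) = 1.803263
w(0.46) ≈ 1.8033

1.8033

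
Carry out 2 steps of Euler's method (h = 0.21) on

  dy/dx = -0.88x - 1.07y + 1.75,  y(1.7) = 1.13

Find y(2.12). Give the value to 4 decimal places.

0.7351

Euler: y_{n+1} = y_n + h·f(x_n, y_n).
x=1.700000, y=1.130000: f=-0.955100 → y ← 1.130000 + 0.21·(-0.955100) = 0.929429
x=1.910000, y=0.929429: f=-0.925289 → y ← 0.929429 + 0.21·(-0.925289) = 0.735118
y(2.12) ≈ 0.7351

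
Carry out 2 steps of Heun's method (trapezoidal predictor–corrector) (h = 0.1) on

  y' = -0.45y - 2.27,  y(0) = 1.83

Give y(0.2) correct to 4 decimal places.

Heun: k1 = f(t_n, y_n); k2 = f(t_n + h, y_n + h·k1); y_{n+1} = y_n + (h/2)·(k1 + k2).
t=0.000000, y=1.830000:
  k1 = f(0.000000, 1.830000) = -3.093500
  k2 = f(0.100000, 1.520650) = -2.954293
  y ← 1.830000 + (0.1/2)·(-3.093500 + (-2.954293)) = 1.527610
t=0.100000, y=1.527610:
  k1 = f(0.100000, 1.527610) = -2.957425
  k2 = f(0.200000, 1.231868) = -2.824341
  y ← 1.527610 + (0.1/2)·(-2.957425 + (-2.824341)) = 1.238522
y(0.2) ≈ 1.2385

1.2385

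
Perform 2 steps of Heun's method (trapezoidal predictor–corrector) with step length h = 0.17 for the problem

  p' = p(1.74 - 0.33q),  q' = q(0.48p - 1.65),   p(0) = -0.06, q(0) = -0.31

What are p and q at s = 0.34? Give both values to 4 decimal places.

Heun on (p,q): k1 = f(s_n, state_n); k2 = f(s_n + h, state_n + h·k1); state_{n+1} = state_n + (h/2)·(k1 + k2).
0.000000: (-0.060000, -0.310000)
  k1 = (-0.110538, 0.520428)
  predictor → (-0.078791, -0.221527)
  k2 = (-0.142857, 0.373898)
  → (-0.081539, -0.233982)
0.170000: (-0.081539, -0.233982)
  k1 = (-0.148173, 0.395228)
  predictor → (-0.106728, -0.166793)
  k2 = (-0.191581, 0.283754)
  → (-0.110418, -0.176269)
(p(0.34), q(0.34)) ≈ (-0.1104, -0.1763)

-0.1104, -0.1763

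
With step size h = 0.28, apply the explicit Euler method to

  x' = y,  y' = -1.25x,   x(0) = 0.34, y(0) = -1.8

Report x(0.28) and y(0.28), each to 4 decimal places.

-0.1640, -1.9190

Euler on (x,y): x_{n+1} = x_n + h·x', y_{n+1} = y_n + h·y'.
0.000000: (0.340000, -1.800000); f=(-1.800000, -0.425000) → (-0.164000, -1.919000)
(x(0.28), y(0.28)) ≈ (-0.1640, -1.9190)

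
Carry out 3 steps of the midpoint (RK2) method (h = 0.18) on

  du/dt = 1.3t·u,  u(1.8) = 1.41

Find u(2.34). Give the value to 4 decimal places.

Midpoint: k1 = f(t_n, u_n); k2 = f(t_n + h/2, u_n + (h/2)·k1); u_{n+1} = u_n + h·k2.
t=1.800000, u=1.410000:
  k1 = f(1.800000, 1.410000) = 3.299400
  k2 = f(1.890000, 1.706946) = 4.193966
  u ← 1.410000 + 0.18·4.193966 = 2.164914
t=1.980000, u=2.164914:
  k1 = f(1.980000, 2.164914) = 5.572488
  k2 = f(2.070000, 2.666438) = 7.175384
  u ← 2.164914 + 0.18·7.175384 = 3.456483
t=2.160000, u=3.456483:
  k1 = f(2.160000, 3.456483) = 9.705805
  k2 = f(2.250000, 4.330006) = 12.665266
  u ← 3.456483 + 0.18·12.665266 = 5.736231
u(2.34) ≈ 5.7362

5.7362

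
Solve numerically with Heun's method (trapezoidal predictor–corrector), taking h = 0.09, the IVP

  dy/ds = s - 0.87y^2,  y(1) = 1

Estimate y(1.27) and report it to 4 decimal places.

1.0595

Heun: k1 = f(s_n, y_n); k2 = f(s_n + h, y_n + h·k1); y_{n+1} = y_n + (h/2)·(k1 + k2).
s=1.000000, y=1.000000:
  k1 = f(1.000000, 1.000000) = 0.130000
  k2 = f(1.090000, 1.011700) = 0.199523
  y ← 1.000000 + (0.09/2)·(0.130000 + 0.199523) = 1.014829
s=1.090000, y=1.014829:
  k1 = f(1.090000, 1.014829) = 0.194007
  k2 = f(1.180000, 1.032289) = 0.252910
  y ← 1.014829 + (0.09/2)·(0.194007 + 0.252910) = 1.034940
s=1.180000, y=1.034940:
  k1 = f(1.180000, 1.034940) = 0.248143
  k2 = f(1.270000, 1.057273) = 0.297492
  y ← 1.034940 + (0.09/2)·(0.248143 + 0.297492) = 1.059493
y(1.27) ≈ 1.0595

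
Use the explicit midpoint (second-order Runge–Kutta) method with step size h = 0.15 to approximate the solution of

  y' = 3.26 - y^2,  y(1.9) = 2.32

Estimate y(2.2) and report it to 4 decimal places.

1.9858

Midpoint: k1 = f(t_n, y_n); k2 = f(t_n + h/2, y_n + (h/2)·k1); y_{n+1} = y_n + h·k2.
t=1.900000, y=2.320000:
  k1 = f(1.900000, 2.320000) = -2.122400
  k2 = f(1.975000, 2.160820) = -1.409143
  y ← 2.320000 + 0.15·(-1.409143) = 2.108629
t=2.050000, y=2.108629:
  k1 = f(2.050000, 2.108629) = -1.186314
  k2 = f(2.125000, 2.019655) = -0.819006
  y ← 2.108629 + 0.15·(-0.819006) = 1.985778
y(2.2) ≈ 1.9858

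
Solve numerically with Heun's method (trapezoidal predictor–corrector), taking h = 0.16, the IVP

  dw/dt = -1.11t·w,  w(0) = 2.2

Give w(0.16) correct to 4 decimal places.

Heun: k1 = f(t_n, w_n); k2 = f(t_n + h, w_n + h·k1); w_{n+1} = w_n + (h/2)·(k1 + k2).
t=0.000000, w=2.200000:
  k1 = f(0.000000, 2.200000) = 0.000000
  k2 = f(0.160000, 2.200000) = -0.390720
  w ← 2.200000 + (0.16/2)·(0.000000 + (-0.390720)) = 2.168742
w(0.16) ≈ 2.1687

2.1687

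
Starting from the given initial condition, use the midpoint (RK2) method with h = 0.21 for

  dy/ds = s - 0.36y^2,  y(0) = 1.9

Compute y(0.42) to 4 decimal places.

Midpoint: k1 = f(s_n, y_n); k2 = f(s_n + h/2, y_n + (h/2)·k1); y_{n+1} = y_n + h·k2.
s=0.000000, y=1.900000:
  k1 = f(0.000000, 1.900000) = -1.299600
  k2 = f(0.105000, 1.763542) = -1.014629
  y ← 1.900000 + 0.21·(-1.014629) = 1.686928
s=0.210000, y=1.686928:
  k1 = f(0.210000, 1.686928) = -0.814461
  k2 = f(0.315000, 1.601409) = -0.608224
  y ← 1.686928 + 0.21·(-0.608224) = 1.559201
y(0.42) ≈ 1.5592

1.5592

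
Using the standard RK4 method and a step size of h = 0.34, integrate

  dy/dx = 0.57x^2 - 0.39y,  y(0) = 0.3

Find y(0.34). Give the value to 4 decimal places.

0.2700

RK4: k1 = f(x_n, y_n); k2 = f(x_n + h/2, y_n + (h/2)·k1); k3 = f(x_n + h/2, y_n + (h/2)·k2); k4 = f(x_n + h, y_n + h·k3); y_{n+1} = y_n + (h/6)·(k1 + 2k2 + 2k3 + k4).
x=0.000000, y=0.300000:
  k1 = f(0.000000, 0.300000) = -0.117000
  k2 = f(0.170000, 0.280110) = -0.092770
  k3 = f(0.170000, 0.284229) = -0.094376
  k4 = f(0.340000, 0.267912) = -0.038594
  y ← 0.300000 + (0.34/6)·(k1 + 2k2 + 2k3 + k4) = 0.269973
y(0.34) ≈ 0.2700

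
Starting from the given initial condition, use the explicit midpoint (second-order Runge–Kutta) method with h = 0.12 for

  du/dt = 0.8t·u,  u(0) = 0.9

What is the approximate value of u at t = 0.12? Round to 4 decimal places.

Midpoint: k1 = f(t_n, u_n); k2 = f(t_n + h/2, u_n + (h/2)·k1); u_{n+1} = u_n + h·k2.
t=0.000000, u=0.900000:
  k1 = f(0.000000, 0.900000) = 0.000000
  k2 = f(0.060000, 0.900000) = 0.043200
  u ← 0.900000 + 0.12·0.043200 = 0.905184
u(0.12) ≈ 0.9052

0.9052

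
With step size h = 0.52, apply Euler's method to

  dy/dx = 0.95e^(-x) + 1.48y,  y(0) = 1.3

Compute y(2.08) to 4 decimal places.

16.8180

Euler: y_{n+1} = y_n + h·f(x_n, y_n).
x=0.000000, y=1.300000: f=2.874000 → y ← 1.300000 + 0.52·2.874000 = 2.794480
x=0.520000, y=2.794480: f=4.700625 → y ← 2.794480 + 0.52·4.700625 = 5.238805
x=1.040000, y=5.238805: f=8.089213 → y ← 5.238805 + 0.52·8.089213 = 9.445196
x=1.560000, y=9.445196: f=14.178519 → y ← 9.445196 + 0.52·14.178519 = 16.818026
y(2.08) ≈ 16.8180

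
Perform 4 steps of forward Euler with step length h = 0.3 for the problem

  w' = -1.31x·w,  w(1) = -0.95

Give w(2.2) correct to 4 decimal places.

-0.0265

Euler: w_{n+1} = w_n + h·f(x_n, w_n).
x=1.000000, w=-0.950000: f=1.244500 → w ← -0.950000 + 0.3·1.244500 = -0.576650
x=1.300000, w=-0.576650: f=0.982035 → w ← -0.576650 + 0.3·0.982035 = -0.282040
x=1.600000, w=-0.282040: f=0.591155 → w ← -0.282040 + 0.3·0.591155 = -0.104693
x=1.900000, w=-0.104693: f=0.260581 → w ← -0.104693 + 0.3·0.260581 = -0.026519
w(2.2) ≈ -0.0265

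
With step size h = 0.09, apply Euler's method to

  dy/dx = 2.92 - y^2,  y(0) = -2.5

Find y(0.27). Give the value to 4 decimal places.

-3.9257

Euler: y_{n+1} = y_n + h·f(x_n, y_n).
x=0.000000, y=-2.500000: f=-3.330000 → y ← -2.500000 + 0.09·(-3.330000) = -2.799700
x=0.090000, y=-2.799700: f=-4.918320 → y ← -2.799700 + 0.09·(-4.918320) = -3.242349
x=0.180000, y=-3.242349: f=-7.592826 → y ← -3.242349 + 0.09·(-7.592826) = -3.925703
y(0.27) ≈ -3.9257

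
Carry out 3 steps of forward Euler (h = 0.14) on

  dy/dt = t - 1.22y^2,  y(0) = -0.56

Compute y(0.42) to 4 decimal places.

Euler: y_{n+1} = y_n + h·f(t_n, y_n).
t=0.000000, y=-0.560000: f=-0.382592 → y ← -0.560000 + 0.14·(-0.382592) = -0.613563
t=0.140000, y=-0.613563: f=-0.319280 → y ← -0.613563 + 0.14·(-0.319280) = -0.658262
t=0.280000, y=-0.658262: f=-0.248637 → y ← -0.658262 + 0.14·(-0.248637) = -0.693071
y(0.42) ≈ -0.6931

-0.6931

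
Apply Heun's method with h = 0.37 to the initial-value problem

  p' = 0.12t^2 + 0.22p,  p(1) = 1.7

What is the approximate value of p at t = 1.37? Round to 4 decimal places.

1.9097

Heun: k1 = f(t_n, p_n); k2 = f(t_n + h, p_n + h·k1); p_{n+1} = p_n + (h/2)·(k1 + k2).
t=1.000000, p=1.700000:
  k1 = f(1.000000, 1.700000) = 0.494000
  k2 = f(1.370000, 1.882780) = 0.639440
  p ← 1.700000 + (0.37/2)·(0.494000 + 0.639440) = 1.909686
p(1.37) ≈ 1.9097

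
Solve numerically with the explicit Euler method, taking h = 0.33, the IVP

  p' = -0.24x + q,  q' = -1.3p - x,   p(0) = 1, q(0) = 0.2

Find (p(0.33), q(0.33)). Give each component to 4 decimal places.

1.0660, -0.2290

Euler on (p,q): p_{n+1} = p_n + h·p', q_{n+1} = q_n + h·q'.
0.000000: (1.000000, 0.200000); f=(0.200000, -1.300000) → (1.066000, -0.229000)
(p(0.33), q(0.33)) ≈ (1.0660, -0.2290)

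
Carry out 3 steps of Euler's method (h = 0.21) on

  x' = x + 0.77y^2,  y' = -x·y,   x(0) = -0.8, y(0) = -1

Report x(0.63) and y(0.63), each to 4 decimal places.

-0.6120, -1.5823

Euler on (x,y): x_{n+1} = x_n + h·x', y_{n+1} = y_n + h·y'.
0.000000: (-0.800000, -1.000000); f=(-0.030000, -0.800000) → (-0.806300, -1.168000)
0.210000: (-0.806300, -1.168000); f=(0.244152, -0.941758) → (-0.755028, -1.365769)
0.420000: (-0.755028, -1.365769); f=(0.681273, -1.031194) → (-0.611961, -1.582320)
(x(0.63), y(0.63)) ≈ (-0.6120, -1.5823)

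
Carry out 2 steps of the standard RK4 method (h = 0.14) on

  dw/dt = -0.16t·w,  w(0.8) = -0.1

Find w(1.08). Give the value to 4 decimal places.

RK4: k1 = f(t_n, w_n); k2 = f(t_n + h/2, w_n + (h/2)·k1); k3 = f(t_n + h/2, w_n + (h/2)·k2); k4 = f(t_n + h, w_n + h·k3); w_{n+1} = w_n + (h/6)·(k1 + 2k2 + 2k3 + k4).
t=0.800000, w=-0.100000:
  k1 = f(0.800000, -0.100000) = 0.012800
  k2 = f(0.870000, -0.099104) = 0.013795
  k3 = f(0.870000, -0.099034) = 0.013786
  k4 = f(0.940000, -0.098070) = 0.014750
  w ← -0.100000 + (0.14/6)·(k1 + 2k2 + 2k3 + k4) = -0.098070
t=0.940000, w=-0.098070:
  k1 = f(0.940000, -0.098070) = 0.014750
  k2 = f(1.010000, -0.097038) = 0.015681
  k3 = f(1.010000, -0.096972) = 0.015671
  k4 = f(1.080000, -0.095876) = 0.016567
  w ← -0.098070 + (0.14/6)·(k1 + 2k2 + 2k3 + k4) = -0.095876
w(1.08) ≈ -0.0959

-0.0959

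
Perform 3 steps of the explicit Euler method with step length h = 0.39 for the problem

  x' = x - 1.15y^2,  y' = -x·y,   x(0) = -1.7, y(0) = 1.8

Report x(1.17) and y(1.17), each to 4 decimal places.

-37.8418, 34.5314

Euler on (x,y): x_{n+1} = x_n + h·x', y_{n+1} = y_n + h·y'.
0.000000: (-1.700000, 1.800000); f=(-5.426000, 3.060000) → (-3.816140, 2.993400)
0.390000: (-3.816140, 2.993400); f=(-14.120650, 11.423233) → (-9.323194, 7.448461)
0.780000: (-9.323194, 7.448461); f=(-73.124701, 69.443444) → (-37.841827, 34.531404)
(x(1.17), y(1.17)) ≈ (-37.8418, 34.5314)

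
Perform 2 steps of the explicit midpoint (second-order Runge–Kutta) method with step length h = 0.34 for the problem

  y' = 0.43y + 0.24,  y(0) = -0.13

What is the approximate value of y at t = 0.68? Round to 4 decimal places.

Midpoint: k1 = f(t_n, y_n); k2 = f(t_n + h/2, y_n + (h/2)·k1); y_{n+1} = y_n + h·k2.
t=0.000000, y=-0.130000:
  k1 = f(0.000000, -0.130000) = 0.184100
  k2 = f(0.170000, -0.098703) = 0.197558
  y ← -0.130000 + 0.34·0.197558 = -0.062830
t=0.340000, y=-0.062830:
  k1 = f(0.340000, -0.062830) = 0.212983
  k2 = f(0.510000, -0.026623) = 0.228552
  y ← -0.062830 + 0.34·0.228552 = 0.014877
y(0.68) ≈ 0.0149

0.0149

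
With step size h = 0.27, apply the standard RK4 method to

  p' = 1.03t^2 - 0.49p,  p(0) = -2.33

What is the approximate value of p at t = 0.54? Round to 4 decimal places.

-1.7376

RK4: k1 = f(t_n, p_n); k2 = f(t_n + h/2, p_n + (h/2)·k1); k3 = f(t_n + h/2, p_n + (h/2)·k2); k4 = f(t_n + h, p_n + h·k3); p_{n+1} = p_n + (h/6)·(k1 + 2k2 + 2k3 + k4).
t=0.000000, p=-2.330000:
  k1 = f(0.000000, -2.330000) = 1.141700
  k2 = f(0.135000, -2.175871) = 1.084948
  k3 = f(0.135000, -2.183532) = 1.088702
  k4 = f(0.270000, -2.036050) = 1.072752
  p ← -2.330000 + (0.27/6)·(k1 + 2k2 + 2k3 + k4) = -2.034721
t=0.270000, p=-2.034721:
  k1 = f(0.270000, -2.034721) = 1.072100
  k2 = f(0.405000, -1.889988) = 1.095040
  k3 = f(0.405000, -1.886891) = 1.093522
  k4 = f(0.540000, -1.739470) = 1.152688
  p ← -2.034721 + (0.27/6)·(k1 + 2k2 + 2k3 + k4) = -1.737635
p(0.54) ≈ -1.7376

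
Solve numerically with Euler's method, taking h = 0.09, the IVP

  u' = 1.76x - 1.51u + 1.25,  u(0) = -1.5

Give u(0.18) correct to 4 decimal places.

Euler: u_{n+1} = u_n + h·f(x_n, u_n).
x=0.000000, u=-1.500000: f=3.515000 → u ← -1.500000 + 0.09·3.515000 = -1.183650
x=0.090000, u=-1.183650: f=3.195712 → u ← -1.183650 + 0.09·3.195712 = -0.896036
u(0.18) ≈ -0.8960

-0.8960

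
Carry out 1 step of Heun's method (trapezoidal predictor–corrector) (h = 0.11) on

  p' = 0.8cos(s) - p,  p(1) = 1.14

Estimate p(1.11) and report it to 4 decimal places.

Heun: k1 = f(s_n, p_n); k2 = f(s_n + h, p_n + h·k1); p_{n+1} = p_n + (h/2)·(k1 + k2).
s=1.000000, p=1.140000:
  k1 = f(1.000000, 1.140000) = -0.707758
  k2 = f(1.110000, 1.062147) = -0.706417
  p ← 1.140000 + (0.11/2)·(-0.707758 + (-0.706417)) = 1.062220
p(1.11) ≈ 1.0622

1.0622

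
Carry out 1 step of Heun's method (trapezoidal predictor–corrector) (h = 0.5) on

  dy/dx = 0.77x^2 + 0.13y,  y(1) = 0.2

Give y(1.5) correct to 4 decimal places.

0.8516

Heun: k1 = f(x_n, y_n); k2 = f(x_n + h, y_n + h·k1); y_{n+1} = y_n + (h/2)·(k1 + k2).
x=1.000000, y=0.200000:
  k1 = f(1.000000, 0.200000) = 0.796000
  k2 = f(1.500000, 0.598000) = 1.810240
  y ← 0.200000 + (0.5/2)·(0.796000 + 1.810240) = 0.851560
y(1.5) ≈ 0.8516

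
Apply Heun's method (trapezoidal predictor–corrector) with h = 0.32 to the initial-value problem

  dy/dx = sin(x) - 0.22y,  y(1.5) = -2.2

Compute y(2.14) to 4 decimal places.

Heun: k1 = f(x_n, y_n); k2 = f(x_n + h, y_n + h·k1); y_{n+1} = y_n + (h/2)·(k1 + k2).
x=1.500000, y=-2.200000:
  k1 = f(1.500000, -2.200000) = 1.481495
  k2 = f(1.820000, -1.725922) = 1.348812
  y ← -2.200000 + (0.32/2)·(1.481495 + 1.348812) = -1.747151
x=1.820000, y=-1.747151:
  k1 = f(1.820000, -1.747151) = 1.353482
  k2 = f(2.140000, -1.314037) = 1.131418
  y ← -1.747151 + (0.32/2)·(1.353482 + 1.131418) = -1.349567
y(2.14) ≈ -1.3496

-1.3496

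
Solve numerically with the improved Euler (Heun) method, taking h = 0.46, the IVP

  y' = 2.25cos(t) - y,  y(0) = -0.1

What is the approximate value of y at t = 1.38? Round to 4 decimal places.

0.9146

Heun: k1 = f(t_n, y_n); k2 = f(t_n + h, y_n + h·k1); y_{n+1} = y_n + (h/2)·(k1 + k2).
t=0.000000, y=-0.100000:
  k1 = f(0.000000, -0.100000) = 2.350000
  k2 = f(0.460000, 0.981000) = 1.035118
  y ← -0.100000 + (0.46/2)·(2.350000 + 1.035118) = 0.678577
t=0.460000, y=0.678577:
  k1 = f(0.460000, 0.678577) = 1.337541
  k2 = f(0.920000, 1.293846) = 0.069249
  y ← 0.678577 + (0.46/2)·(1.337541 + 0.069249) = 1.002139
t=0.920000, y=1.002139:
  k1 = f(0.920000, 1.002139) = 0.360956
  k2 = f(1.380000, 1.168179) = -0.741487
  y ← 1.002139 + (0.46/2)·(0.360956 + (-0.741487)) = 0.914617
y(1.38) ≈ 0.9146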